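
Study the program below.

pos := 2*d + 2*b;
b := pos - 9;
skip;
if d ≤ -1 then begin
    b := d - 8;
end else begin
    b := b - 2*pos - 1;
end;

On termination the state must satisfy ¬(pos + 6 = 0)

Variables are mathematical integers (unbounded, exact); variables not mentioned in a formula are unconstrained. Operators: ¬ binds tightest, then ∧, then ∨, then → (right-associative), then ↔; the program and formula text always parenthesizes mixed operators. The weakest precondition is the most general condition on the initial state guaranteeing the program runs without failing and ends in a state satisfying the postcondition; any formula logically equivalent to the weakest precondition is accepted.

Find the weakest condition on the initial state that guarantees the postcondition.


Working backward. After the program, the postcondition ¬(pos + 6 = 0) must hold; in canonical form it is ¬(pos = -6).
Then branch requires ¬(pos = -6); else branch requires ¬(pos = -6).
Before the if: (d ≤ -1 → (¬(pos = -6))) ∧ ((¬(d ≤ -1)) → (¬(pos = -6)))
Before skip: (d ≤ -1 → (¬(pos = -6))) ∧ ((¬(d ≤ -1)) → (¬(pos = -6)))
Before b := pos - 9: (d ≤ -1 → (¬(pos = -6))) ∧ ((¬(d ≤ -1)) → (¬(pos = -6)))
Before pos := 2*d + 2*b: (d ≤ -1 → (¬(2*b + 2*d = -6))) ∧ ((¬(d ≤ -1)) → (¬(2*b + 2*d = -6)))
Answer: WP = (d ≤ -1 → (¬(2*b + 2*d = -6))) ∧ ((¬(d ≤ -1)) → (¬(2*b + 2*d = -6)))


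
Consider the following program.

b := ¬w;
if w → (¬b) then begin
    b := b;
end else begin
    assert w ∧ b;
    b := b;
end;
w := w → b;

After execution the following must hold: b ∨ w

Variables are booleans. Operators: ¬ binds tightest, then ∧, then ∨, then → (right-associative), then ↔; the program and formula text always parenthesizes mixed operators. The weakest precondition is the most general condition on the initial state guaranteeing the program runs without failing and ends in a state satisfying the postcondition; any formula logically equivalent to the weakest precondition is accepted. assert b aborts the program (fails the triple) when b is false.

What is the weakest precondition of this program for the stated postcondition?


Working backward. After the program, b ∨ w must hold.
Before w := w → b: b ∨ (w → b)
Then branch requires b ∨ (w → b); else branch requires w ∧ b ∧ (b ∨ (w → b)).
Before the if: ((w → (¬b)) → (b ∨ (w → b))) ∧ ((¬(w → (¬b))) → (w ∧ b ∧ (b ∨ (w → b))))
Before b := ¬w: (¬w) ∨ (w → (¬w))
Answer: WP = (¬w) ∨ (w → (¬w))


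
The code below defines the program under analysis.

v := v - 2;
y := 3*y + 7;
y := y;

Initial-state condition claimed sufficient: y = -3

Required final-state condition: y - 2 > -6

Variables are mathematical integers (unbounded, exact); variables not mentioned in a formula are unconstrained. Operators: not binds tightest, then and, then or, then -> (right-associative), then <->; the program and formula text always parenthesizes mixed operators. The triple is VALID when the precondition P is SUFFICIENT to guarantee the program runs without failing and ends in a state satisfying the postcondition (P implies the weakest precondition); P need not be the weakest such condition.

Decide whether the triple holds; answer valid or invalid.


Working backward. After the program, the postcondition y - 2 > -6 must hold; in canonical form it is y > -4.
Before y := y: y > -4
Before y := 3*y + 7: 3*y > -11
Before v := v - 2: 3*y > -11
The weakest precondition is 3*y > -11.
Check whether y = -3 implies it.
Every state satisfying the precondition satisfies the weakest precondition: the implication holds.
Answer: valid


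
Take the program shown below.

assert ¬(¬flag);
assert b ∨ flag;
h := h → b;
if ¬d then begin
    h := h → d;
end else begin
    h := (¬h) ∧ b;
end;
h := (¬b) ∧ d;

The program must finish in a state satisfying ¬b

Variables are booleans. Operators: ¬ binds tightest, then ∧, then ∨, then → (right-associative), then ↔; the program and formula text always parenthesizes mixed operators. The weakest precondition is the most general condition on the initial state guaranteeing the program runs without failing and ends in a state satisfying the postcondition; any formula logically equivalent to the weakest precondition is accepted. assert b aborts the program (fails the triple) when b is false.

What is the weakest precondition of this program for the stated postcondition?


Working backward. After the program, ¬b must hold.
Before h := (¬b) ∧ d: ¬b
Then branch requires ¬b; else branch requires ¬b.
Before the if: ((¬d) → (¬b)) ∧ (d → (¬b))
Before h := h → b: ((¬d) → (¬b)) ∧ (d → (¬b))
Before assert b ∨ flag: (b ∨ flag) ∧ ((¬d) → (¬b)) ∧ (d → (¬b))
Before assert ¬(¬flag): flag ∧ (b ∨ flag) ∧ ((¬d) → (¬b)) ∧ (d → (¬b))
Answer: WP = flag ∧ (b ∨ flag) ∧ ((¬d) → (¬b)) ∧ (d → (¬b))


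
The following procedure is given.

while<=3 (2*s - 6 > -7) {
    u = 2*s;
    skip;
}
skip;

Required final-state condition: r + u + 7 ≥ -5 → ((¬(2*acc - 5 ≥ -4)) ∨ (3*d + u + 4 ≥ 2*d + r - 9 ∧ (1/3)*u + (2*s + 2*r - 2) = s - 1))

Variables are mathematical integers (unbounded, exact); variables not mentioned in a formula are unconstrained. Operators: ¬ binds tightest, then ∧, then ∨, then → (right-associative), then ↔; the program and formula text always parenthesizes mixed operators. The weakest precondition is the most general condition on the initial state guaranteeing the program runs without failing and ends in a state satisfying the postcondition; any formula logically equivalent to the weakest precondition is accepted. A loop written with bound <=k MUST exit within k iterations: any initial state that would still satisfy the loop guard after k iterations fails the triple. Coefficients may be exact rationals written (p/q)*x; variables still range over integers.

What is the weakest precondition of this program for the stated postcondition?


Working backward. After the program, the postcondition r + u + 7 ≥ -5 → ((¬(2*acc - 5 ≥ -4)) ∨ (3*d + u + 4 ≥ 2*d + r - 9 ∧ (1/3)*u + (2*s + 2*r - 2) = s - 1)) must hold; in canonical form it is r + u ≥ -12 → ((¬(2*acc ≥ 1)) ∨ (d + u ≥ r - 13 ∧ 2*r + s + (1/3)*u = 1)).
Before skip: r + u ≥ -12 → ((¬(2*acc ≥ 1)) ∨ (d + u ≥ r - 13 ∧ 2*r + s + (1/3)*u = 1))
Before the loop (bound <=3), unroll the exhaustion recursion (WP_0 = exit-now case; WP_j = one more guarded iteration, up to j = 3):
  WP_0: (¬(2*s > -1)) ∧ (r + u ≥ -12 → ((¬(2*acc ≥ 1)) ∨ (d + u ≥ r - 13 ∧ 2*r + s + (1/3)*u = 1)))
  WP_1: (2*s > -1 → ((¬(2*s > -1)) ∧ (r + 2*s ≥ -12 → ((¬(2*acc ≥ 1)) ∨ (d + 2*s ≥ r - 13 ∧ 2*r + (5/3)*s = 1))))) ∧ ((¬(2*s > -1)) → (r + u ≥ -12 → ((¬(2*acc ≥ 1)) ∨ (d + u ≥ r - 13 ∧ 2*r + s + (1/3)*u = 1))))
  WP_2: (2*s > -1 → ((2*s > -1 → ((¬(2*s > -1)) ∧ (r + 2*s ≥ -12 → ((¬(2*acc ≥ 1)) ∨ (d + 2*s ≥ r - 13 ∧ 2*r + (5/3)*s = 1))))) ∧ ((¬(2*s > -1)) → (r + 2*s ≥ -12 → ((¬(2*acc ≥ 1)) ∨ (d + 2*s ≥ r - 13 ∧ 2*r + (5/3)*s = 1)))))) ∧ ((¬(2*s > -1)) → (r + u ≥ -12 → ((¬(2*acc ≥ 1)) ∨ (d + u ≥ r - 13 ∧ 2*r + s + (1/3)*u = 1))))
  WP_3: (2*s > -1 → ((2*s > -1 → ((2*s > -1 → ((¬(2*s > -1)) ∧ (r + 2*s ≥ -12 → ((¬(2*acc ≥ 1)) ∨ (d + 2*s ≥ r - 13 ∧ 2*r + (5/3)*s = 1))))) ∧ ((¬(2*s > -1)) → (r + 2*s ≥ -12 → ((¬(2*acc ≥ 1)) ∨ (d + 2*s ≥ r - 13 ∧ 2*r + (5/3)*s = 1)))))) ∧ ((¬(2*s > -1)) → (r + 2*s ≥ -12 → ((¬(2*acc ≥ 1)) ∨ (d + 2*s ≥ r - 13 ∧ 2*r + (5/3)*s = 1)))))) ∧ ((¬(2*s > -1)) → (r + u ≥ -12 → ((¬(2*acc ≥ 1)) ∨ (d + u ≥ r - 13 ∧ 2*r + s + (1/3)*u = 1))))
So before the loop: (2*s > -1 → ((2*s > -1 → ((2*s > -1 → ((¬(2*s > -1)) ∧ (r + 2*s ≥ -12 → ((¬(2*acc ≥ 1)) ∨ (d + 2*s ≥ r - 13 ∧ 2*r + (5/3)*s = 1))))) ∧ ((¬(2*s > -1)) → (r + 2*s ≥ -12 → ((¬(2*acc ≥ 1)) ∨ (d + 2*s ≥ r - 13 ∧ 2*r + (5/3)*s = 1)))))) ∧ ((¬(2*s > -1)) → (r + 2*s ≥ -12 → ((¬(2*acc ≥ 1)) ∨ (d + 2*s ≥ r - 13 ∧ 2*r + (5/3)*s = 1)))))) ∧ ((¬(2*s > -1)) → (r + u ≥ -12 → ((¬(2*acc ≥ 1)) ∨ (d + u ≥ r - 13 ∧ 2*r + s + (1/3)*u = 1))))
Answer: WP = (2*s > -1 → ((2*s > -1 → ((2*s > -1 → ((¬(2*s > -1)) ∧ (r + 2*s ≥ -12 → ((¬(2*acc ≥ 1)) ∨ (d + 2*s ≥ r - 13 ∧ 2*r + (5/3)*s = 1))))) ∧ ((¬(2*s > -1)) → (r + 2*s ≥ -12 → ((¬(2*acc ≥ 1)) ∨ (d + 2*s ≥ r - 13 ∧ 2*r + (5/3)*s = 1)))))) ∧ ((¬(2*s > -1)) → (r + 2*s ≥ -12 → ((¬(2*acc ≥ 1)) ∨ (d + 2*s ≥ r - 13 ∧ 2*r + (5/3)*s = 1)))))) ∧ ((¬(2*s > -1)) → (r + u ≥ -12 → ((¬(2*acc ≥ 1)) ∨ (d + u ≥ r - 13 ∧ 2*r + s + (1/3)*u = 1))))


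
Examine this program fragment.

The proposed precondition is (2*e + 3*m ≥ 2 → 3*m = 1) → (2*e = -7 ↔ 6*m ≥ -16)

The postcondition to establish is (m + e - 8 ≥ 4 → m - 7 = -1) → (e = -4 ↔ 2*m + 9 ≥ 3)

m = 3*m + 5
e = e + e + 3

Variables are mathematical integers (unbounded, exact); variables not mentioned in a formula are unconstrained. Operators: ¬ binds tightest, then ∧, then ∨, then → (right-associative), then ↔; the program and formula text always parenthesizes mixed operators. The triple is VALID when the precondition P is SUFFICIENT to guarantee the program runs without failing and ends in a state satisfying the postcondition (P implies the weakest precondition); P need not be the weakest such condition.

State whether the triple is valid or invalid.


Working backward. After the program, the postcondition (m + e - 8 ≥ 4 → m - 7 = -1) → (e = -4 ↔ 2*m + 9 ≥ 3) must hold; in canonical form it is (e + m ≥ 12 → m = 6) → (e = -4 ↔ 2*m ≥ -6).
Before e := e + e + 3: (2*e + m ≥ 9 → m = 6) → (2*e = -7 ↔ 2*m ≥ -6)
Before m := 3*m + 5: (2*e + 3*m ≥ 4 → 3*m = 1) → (2*e = -7 ↔ 6*m ≥ -16)
The weakest precondition is (2*e + 3*m ≥ 4 → 3*m = 1) → (2*e = -7 ↔ 6*m ≥ -16).
Check whether (2*e + 3*m ≥ 2 → 3*m = 1) → (2*e = -7 ↔ 6*m ≥ -16) implies it.
Countermodel: at the initial state e = 1, m = 0, the precondition holds but the weakest precondition fails.
Answer: invalid


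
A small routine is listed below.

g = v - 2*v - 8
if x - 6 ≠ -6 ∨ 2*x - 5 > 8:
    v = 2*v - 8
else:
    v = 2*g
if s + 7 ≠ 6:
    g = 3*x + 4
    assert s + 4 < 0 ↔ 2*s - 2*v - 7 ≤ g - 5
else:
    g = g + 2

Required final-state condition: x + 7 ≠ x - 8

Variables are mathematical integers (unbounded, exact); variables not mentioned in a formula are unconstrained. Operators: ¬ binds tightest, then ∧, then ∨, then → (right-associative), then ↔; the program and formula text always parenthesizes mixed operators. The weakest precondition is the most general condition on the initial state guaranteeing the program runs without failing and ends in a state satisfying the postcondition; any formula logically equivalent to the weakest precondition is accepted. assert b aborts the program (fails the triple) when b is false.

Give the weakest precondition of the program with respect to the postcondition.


Working backward. After the program, the postcondition x + 7 ≠ x - 8 must hold; in canonical form it is true.
Then branch requires s < -4 ↔ 2*s ≤ 2*v + 3*x + 6; else branch requires true.
Before the if: s ≠ -1 → (s < -4 ↔ 2*s ≤ 2*v + 3*x + 6)
Then branch requires s ≠ -1 → (s < -4 ↔ 2*s ≤ 4*v + 3*x - 10); else branch requires s ≠ -1 → (s < -4 ↔ 2*s ≤ 4*g + 3*x + 6).
Before the if: ((x ≠ 0 ∨ 2*x > 13) → (s ≠ -1 → (s < -4 ↔ 2*s ≤ 4*v + 3*x - 10))) ∧ ((¬(x ≠ 0 ∨ 2*x > 13)) → (s ≠ -1 → (s < -4 ↔ 2*s ≤ 4*g + 3*x + 6)))
Before g := v - 2*v - 8: ((x ≠ 0 ∨ 2*x > 13) → (s ≠ -1 → (s < -4 ↔ 2*s ≤ 4*v + 3*x - 10))) ∧ ((¬(x ≠ 0 ∨ 2*x > 13)) → (s ≠ -1 → (s < -4 ↔ 2*s + 4*v ≤ 3*x - 26)))
Answer: WP = ((x ≠ 0 ∨ 2*x > 13) → (s ≠ -1 → (s < -4 ↔ 2*s ≤ 4*v + 3*x - 10))) ∧ ((¬(x ≠ 0 ∨ 2*x > 13)) → (s ≠ -1 → (s < -4 ↔ 2*s + 4*v ≤ 3*x - 26)))


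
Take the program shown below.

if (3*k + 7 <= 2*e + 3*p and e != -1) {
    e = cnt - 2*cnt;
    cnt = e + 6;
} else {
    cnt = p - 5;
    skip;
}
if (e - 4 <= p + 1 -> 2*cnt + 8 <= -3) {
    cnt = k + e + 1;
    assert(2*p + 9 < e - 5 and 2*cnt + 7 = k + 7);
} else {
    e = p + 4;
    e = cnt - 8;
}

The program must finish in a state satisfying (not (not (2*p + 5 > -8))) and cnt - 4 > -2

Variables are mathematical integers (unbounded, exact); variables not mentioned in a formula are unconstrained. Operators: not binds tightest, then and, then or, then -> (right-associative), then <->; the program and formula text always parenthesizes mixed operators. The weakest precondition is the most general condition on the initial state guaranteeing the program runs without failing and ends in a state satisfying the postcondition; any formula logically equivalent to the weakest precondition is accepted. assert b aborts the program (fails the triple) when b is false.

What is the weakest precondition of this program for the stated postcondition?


Working backward. After the program, the postcondition (not (not (2*p + 5 > -8))) and cnt - 4 > -2 must hold; in canonical form it is 2*p > -13 and cnt > 2.
Then branch requires 2*p < e - 14 and 2*e + k = -2 and 2*p > -13 and e + k > 1; else branch requires 2*p > -13 and cnt > 2.
Before the if: ((e <= p + 5 -> 2*cnt <= -11) -> (2*p < e - 14 and 2*e + k = -2 and 2*p > -13 and e + k > 1)) and ((not (e <= p + 5 -> 2*cnt <= -11)) -> (2*p > -13 and cnt > 2))
Then branch requires ((cnt + p >= -5 -> 2*cnt >= 23) -> (cnt + 2*p < -14 and k = 2*cnt - 2 and 2*p > -13 and k > cnt + 1)) and ((not (cnt + p >= -5 -> 2*cnt >= 23)) -> (2*p > -13 and cnt < 4)); else branch requires ((e <= p + 5 -> 2*p <= -1) -> (2*p < e - 14 and 2*e + k = -2 and 2*p > -13 and e + k > 1)) and ((not (e <= p + 5 -> 2*p <= -1)) -> (2*p > -13 and p > 7)).
Before the if: ((3*k <= 2*e + 3*p - 7 and e != -1) -> (((cnt + p >= -5 -> 2*cnt >= 23) -> (cnt + 2*p < -14 and k = 2*cnt - 2 and 2*p > -13 and k > cnt + 1)) and ((not (cnt + p >= -5 -> 2*cnt >= 23)) -> (2*p > -13 and cnt < 4)))) and ((not (3*k <= 2*e + 3*p - 7 and e != -1)) -> (((e <= p + 5 -> 2*p <= -1) -> (2*p < e - 14 and 2*e + k = -2 and 2*p > -13 and e + k > 1)) and ((not (e <= p + 5 -> 2*p <= -1)) -> (2*p > -13 and p > 7))))
Answer: WP = ((3*k <= 2*e + 3*p - 7 and e != -1) -> (((cnt + p >= -5 -> 2*cnt >= 23) -> (cnt + 2*p < -14 and k = 2*cnt - 2 and 2*p > -13 and k > cnt + 1)) and ((not (cnt + p >= -5 -> 2*cnt >= 23)) -> (2*p > -13 and cnt < 4)))) and ((not (3*k <= 2*e + 3*p - 7 and e != -1)) -> (((e <= p + 5 -> 2*p <= -1) -> (2*p < e - 14 and 2*e + k = -2 and 2*p > -13 and e + k > 1)) and ((not (e <= p + 5 -> 2*p <= -1)) -> (2*p > -13 and p > 7))))


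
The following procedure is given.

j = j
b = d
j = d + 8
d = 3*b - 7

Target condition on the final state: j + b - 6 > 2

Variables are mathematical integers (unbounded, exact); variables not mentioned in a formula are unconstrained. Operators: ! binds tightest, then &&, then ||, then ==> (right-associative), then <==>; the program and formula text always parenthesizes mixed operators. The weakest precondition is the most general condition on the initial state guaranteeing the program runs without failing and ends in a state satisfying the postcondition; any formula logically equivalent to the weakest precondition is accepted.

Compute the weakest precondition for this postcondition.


Working backward. After the program, the postcondition j + b - 6 > 2 must hold; in canonical form it is b + j > 8.
Before d := 3*b - 7: b + j > 8
Before j := d + 8: b + d > 0
Before b := d: 2*d > 0
Before j := j: 2*d > 0
Answer: WP = 2*d > 0


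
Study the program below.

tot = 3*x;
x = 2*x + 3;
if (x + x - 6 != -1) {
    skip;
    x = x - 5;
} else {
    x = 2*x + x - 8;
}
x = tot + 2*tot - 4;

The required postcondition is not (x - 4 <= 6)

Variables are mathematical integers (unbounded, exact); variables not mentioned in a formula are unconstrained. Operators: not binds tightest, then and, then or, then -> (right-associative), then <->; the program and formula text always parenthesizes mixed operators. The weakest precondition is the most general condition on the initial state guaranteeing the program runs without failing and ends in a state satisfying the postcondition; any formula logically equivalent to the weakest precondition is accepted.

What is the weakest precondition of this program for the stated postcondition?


Working backward. After the program, the postcondition not (x - 4 <= 6) must hold; in canonical form it is not (x <= 10).
Before x := tot + 2*tot - 4: not (3*tot <= 14)
Then branch requires not (3*tot <= 14); else branch requires not (3*tot <= 14).
Before the if: (2*x != 5 -> (not (3*tot <= 14))) and ((not (2*x != 5)) -> (not (3*tot <= 14)))
Before x := 2*x + 3: (4*x != -1 -> (not (3*tot <= 14))) and ((not (4*x != -1)) -> (not (3*tot <= 14)))
Before tot := 3*x: (4*x != -1 -> (not (9*x <= 14))) and ((not (4*x != -1)) -> (not (9*x <= 14)))
Answer: WP = (4*x != -1 -> (not (9*x <= 14))) and ((not (4*x != -1)) -> (not (9*x <= 14)))


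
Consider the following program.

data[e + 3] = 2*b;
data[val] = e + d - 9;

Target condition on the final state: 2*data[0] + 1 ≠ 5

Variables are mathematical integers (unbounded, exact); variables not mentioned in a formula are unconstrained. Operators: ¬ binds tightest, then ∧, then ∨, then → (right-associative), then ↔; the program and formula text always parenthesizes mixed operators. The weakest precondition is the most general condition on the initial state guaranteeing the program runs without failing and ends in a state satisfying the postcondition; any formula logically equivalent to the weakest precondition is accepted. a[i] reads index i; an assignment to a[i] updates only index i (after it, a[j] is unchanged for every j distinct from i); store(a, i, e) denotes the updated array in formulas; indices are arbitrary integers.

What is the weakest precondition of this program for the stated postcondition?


Working backward. After the program, the postcondition 2*data[0] + 1 ≠ 5 must hold; in canonical form it is 2*data[0] ≠ 4.
Before data[val] := e + d - 9: 2*store(data, val, d + e - 9)[0] ≠ 4
Before data[e + 3] := 2*b: 2*store(store(data, e + 3, 2*b), val, d + e - 9)[0] ≠ 4
Answer: WP = 2*store(store(data, e + 3, 2*b), val, d + e - 9)[0] ≠ 4


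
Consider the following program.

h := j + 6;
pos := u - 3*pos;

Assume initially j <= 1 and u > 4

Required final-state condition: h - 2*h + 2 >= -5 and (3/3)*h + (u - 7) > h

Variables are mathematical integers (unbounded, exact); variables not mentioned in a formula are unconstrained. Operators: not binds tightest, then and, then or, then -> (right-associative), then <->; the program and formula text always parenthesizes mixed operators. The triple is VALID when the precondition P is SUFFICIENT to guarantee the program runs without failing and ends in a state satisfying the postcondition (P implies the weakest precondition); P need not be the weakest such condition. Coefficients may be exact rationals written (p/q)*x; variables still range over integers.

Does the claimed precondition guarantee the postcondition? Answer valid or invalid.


Working backward. After the program, the postcondition h - 2*h + 2 >= -5 and (3/3)*h + (u - 7) > h must hold; in canonical form it is h <= 7 and u > 7.
Before pos := u - 3*pos: h <= 7 and u > 7
Before h := j + 6: j <= 1 and u > 7
The weakest precondition is j <= 1 and u > 7.
Check whether j <= 1 and u > 4 implies it.
Countermodel: at the initial state j = 1, u = 5, the precondition holds but the weakest precondition fails.
Answer: invalid


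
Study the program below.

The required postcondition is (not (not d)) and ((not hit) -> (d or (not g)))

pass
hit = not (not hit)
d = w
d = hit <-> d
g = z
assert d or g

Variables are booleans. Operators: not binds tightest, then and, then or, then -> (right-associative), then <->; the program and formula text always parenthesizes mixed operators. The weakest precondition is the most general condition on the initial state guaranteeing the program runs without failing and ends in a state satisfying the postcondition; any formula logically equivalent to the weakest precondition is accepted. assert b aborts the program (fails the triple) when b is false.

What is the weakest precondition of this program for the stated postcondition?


Working backward. After the program, the postcondition (not (not d)) and ((not hit) -> (d or (not g))) must hold; in canonical form it is d and ((not hit) -> (d or (not g))).
Before assert d or g: (d or g) and d and ((not hit) -> (d or (not g)))
Before g := z: (d or z) and d and ((not hit) -> (d or (not z)))
Before d := hit <-> d: ((hit <-> d) or z) and (hit <-> d) and ((not hit) -> ((hit <-> d) or (not z)))
Before d := w: ((hit <-> w) or z) and (hit <-> w) and ((not hit) -> ((hit <-> w) or (not z)))
Before hit := not (not hit): ((hit <-> w) or z) and (hit <-> w) and ((not hit) -> ((hit <-> w) or (not z)))
Before skip: ((hit <-> w) or z) and (hit <-> w) and ((not hit) -> ((hit <-> w) or (not z)))
Answer: WP = ((hit <-> w) or z) and (hit <-> w) and ((not hit) -> ((hit <-> w) or (not z)))


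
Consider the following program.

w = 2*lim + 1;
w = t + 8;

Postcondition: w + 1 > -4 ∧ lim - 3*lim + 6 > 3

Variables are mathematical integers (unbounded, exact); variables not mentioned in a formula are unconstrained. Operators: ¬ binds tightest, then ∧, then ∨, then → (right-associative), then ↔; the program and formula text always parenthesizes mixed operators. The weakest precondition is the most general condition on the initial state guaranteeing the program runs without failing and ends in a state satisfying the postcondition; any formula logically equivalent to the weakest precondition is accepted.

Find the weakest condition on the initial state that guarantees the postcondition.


Working backward. After the program, the postcondition w + 1 > -4 ∧ lim - 3*lim + 6 > 3 must hold; in canonical form it is w > -5 ∧ 2*lim < 3.
Before w := t + 8: t > -13 ∧ 2*lim < 3
Before w := 2*lim + 1: t > -13 ∧ 2*lim < 3
Answer: WP = t > -13 ∧ 2*lim < 3


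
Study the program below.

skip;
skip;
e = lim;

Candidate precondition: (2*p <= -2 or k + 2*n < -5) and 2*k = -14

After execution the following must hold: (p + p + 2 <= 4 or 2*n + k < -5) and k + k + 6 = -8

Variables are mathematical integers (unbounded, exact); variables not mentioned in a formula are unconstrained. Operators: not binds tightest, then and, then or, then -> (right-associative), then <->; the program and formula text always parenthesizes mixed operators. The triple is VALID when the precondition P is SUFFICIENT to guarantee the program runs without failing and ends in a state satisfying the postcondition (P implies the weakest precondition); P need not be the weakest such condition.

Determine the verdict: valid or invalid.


Working backward. After the program, the postcondition (p + p + 2 <= 4 or 2*n + k < -5) and k + k + 6 = -8 must hold; in canonical form it is (2*p <= 2 or k + 2*n < -5) and 2*k = -14.
Before e := lim: (2*p <= 2 or k + 2*n < -5) and 2*k = -14
Before skip: (2*p <= 2 or k + 2*n < -5) and 2*k = -14
Before skip: (2*p <= 2 or k + 2*n < -5) and 2*k = -14
The weakest precondition is (2*p <= 2 or k + 2*n < -5) and 2*k = -14.
Check whether (2*p <= -2 or k + 2*n < -5) and 2*k = -14 implies it.
Every state satisfying the precondition satisfies the weakest precondition: the implication holds.
Answer: valid


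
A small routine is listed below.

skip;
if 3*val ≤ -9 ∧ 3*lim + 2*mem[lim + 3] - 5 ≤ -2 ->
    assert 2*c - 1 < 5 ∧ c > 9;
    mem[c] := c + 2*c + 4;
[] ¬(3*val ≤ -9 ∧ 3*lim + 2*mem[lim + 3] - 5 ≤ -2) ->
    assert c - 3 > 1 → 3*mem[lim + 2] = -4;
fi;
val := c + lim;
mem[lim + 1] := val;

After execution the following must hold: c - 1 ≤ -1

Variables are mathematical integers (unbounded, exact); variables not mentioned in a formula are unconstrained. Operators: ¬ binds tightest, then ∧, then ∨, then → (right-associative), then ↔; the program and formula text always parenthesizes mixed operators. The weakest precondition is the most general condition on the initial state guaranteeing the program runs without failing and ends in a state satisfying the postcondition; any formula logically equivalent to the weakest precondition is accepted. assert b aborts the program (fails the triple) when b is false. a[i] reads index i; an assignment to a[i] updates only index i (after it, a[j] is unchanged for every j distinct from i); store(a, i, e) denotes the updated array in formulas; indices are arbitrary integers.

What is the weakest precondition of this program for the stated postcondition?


Working backward. After the program, the postcondition c - 1 ≤ -1 must hold; in canonical form it is c ≤ 0.
Before mem[lim + 1] := val: c ≤ 0
Before val := c + lim: c ≤ 0
Then branch requires 2*c < 6 ∧ c > 9 ∧ c ≤ 0; else branch requires (c > 4 → 3*mem[lim + 2] = -4) ∧ c ≤ 0.
Before the if: ((3*val ≤ -9 ∧ 2*mem[lim + 3] + 3*lim ≤ 3) → (2*c < 6 ∧ c > 9 ∧ c ≤ 0)) ∧ ((¬(3*val ≤ -9 ∧ 2*mem[lim + 3] + 3*lim ≤ 3)) → ((c > 4 → 3*mem[lim + 2] = -4) ∧ c ≤ 0))
Before skip: ((3*val ≤ -9 ∧ 2*mem[lim + 3] + 3*lim ≤ 3) → (2*c < 6 ∧ c > 9 ∧ c ≤ 0)) ∧ ((¬(3*val ≤ -9 ∧ 2*mem[lim + 3] + 3*lim ≤ 3)) → ((c > 4 → 3*mem[lim + 2] = -4) ∧ c ≤ 0))
Answer: WP = ((3*val ≤ -9 ∧ 2*mem[lim + 3] + 3*lim ≤ 3) → (2*c < 6 ∧ c > 9 ∧ c ≤ 0)) ∧ ((¬(3*val ≤ -9 ∧ 2*mem[lim + 3] + 3*lim ≤ 3)) → ((c > 4 → 3*mem[lim + 2] = -4) ∧ c ≤ 0))


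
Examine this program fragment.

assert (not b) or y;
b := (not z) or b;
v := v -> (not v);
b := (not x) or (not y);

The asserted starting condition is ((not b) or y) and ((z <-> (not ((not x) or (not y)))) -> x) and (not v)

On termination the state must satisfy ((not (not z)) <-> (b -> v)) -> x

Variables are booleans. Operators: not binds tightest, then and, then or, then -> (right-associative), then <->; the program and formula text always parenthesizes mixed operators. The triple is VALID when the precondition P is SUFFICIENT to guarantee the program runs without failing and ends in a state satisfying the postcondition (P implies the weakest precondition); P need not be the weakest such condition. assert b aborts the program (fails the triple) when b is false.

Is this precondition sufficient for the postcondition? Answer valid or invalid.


Working backward. After the program, the postcondition ((not (not z)) <-> (b -> v)) -> x must hold; in canonical form it is (z <-> (b -> v)) -> x.
Before b := (not x) or (not y): (z <-> (((not x) or (not y)) -> v)) -> x
Before v := v -> (not v): (z <-> (((not x) or (not y)) -> (v -> (not v)))) -> x
Before b := (not z) or b: (z <-> (((not x) or (not y)) -> (v -> (not v)))) -> x
Before assert (not b) or y: ((not b) or y) and ((z <-> (((not x) or (not y)) -> (v -> (not v)))) -> x)
The weakest precondition is ((not b) or y) and ((z <-> (((not x) or (not y)) -> (v -> (not v)))) -> x).
Check whether ((not b) or y) and ((z <-> (not ((not x) or (not y)))) -> x) and (not v) implies it.
Countermodel: at the initial state b = false, v = false, x = false, y = false, z = true, the precondition holds but the weakest precondition fails.
Answer: invalid


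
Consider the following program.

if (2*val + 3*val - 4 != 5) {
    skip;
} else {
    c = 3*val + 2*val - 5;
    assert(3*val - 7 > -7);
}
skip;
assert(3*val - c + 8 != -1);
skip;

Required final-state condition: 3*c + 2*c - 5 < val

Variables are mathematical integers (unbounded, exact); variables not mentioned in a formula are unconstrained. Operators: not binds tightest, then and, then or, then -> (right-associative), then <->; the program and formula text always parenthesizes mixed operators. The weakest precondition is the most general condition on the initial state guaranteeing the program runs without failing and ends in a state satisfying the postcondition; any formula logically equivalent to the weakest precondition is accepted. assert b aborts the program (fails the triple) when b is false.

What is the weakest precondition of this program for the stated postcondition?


Working backward. After the program, the postcondition 3*c + 2*c - 5 < val must hold; in canonical form it is 5*c < val + 5.
Before skip: 5*c < val + 5
Before assert 3*val - c + 8 != -1: 3*val != c - 9 and 5*c < val + 5
Before skip: 3*val != c - 9 and 5*c < val + 5
Then branch requires 3*val != c - 9 and 5*c < val + 5; else branch requires 3*val > 0 and 2*val != 14 and 24*val < 30.
Before the if: (5*val != 9 -> (3*val != c - 9 and 5*c < val + 5)) and ((not (5*val != 9)) -> (3*val > 0 and 2*val != 14 and 24*val < 30))
Answer: WP = (5*val != 9 -> (3*val != c - 9 and 5*c < val + 5)) and ((not (5*val != 9)) -> (3*val > 0 and 2*val != 14 and 24*val < 30))


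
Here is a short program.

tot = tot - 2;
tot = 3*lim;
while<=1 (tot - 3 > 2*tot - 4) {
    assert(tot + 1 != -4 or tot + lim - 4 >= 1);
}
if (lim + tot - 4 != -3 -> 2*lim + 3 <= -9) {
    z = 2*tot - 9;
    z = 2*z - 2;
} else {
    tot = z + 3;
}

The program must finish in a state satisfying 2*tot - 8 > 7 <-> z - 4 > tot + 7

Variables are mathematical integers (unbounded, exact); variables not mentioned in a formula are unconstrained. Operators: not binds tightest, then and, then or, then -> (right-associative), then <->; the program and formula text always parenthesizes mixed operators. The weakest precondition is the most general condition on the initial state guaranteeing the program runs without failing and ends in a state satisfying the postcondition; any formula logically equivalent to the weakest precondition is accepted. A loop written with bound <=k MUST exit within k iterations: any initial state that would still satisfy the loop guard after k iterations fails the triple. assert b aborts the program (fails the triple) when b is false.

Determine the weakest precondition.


Working backward. After the program, the postcondition 2*tot - 8 > 7 <-> z - 4 > tot + 7 must hold; in canonical form it is 2*tot > 15 <-> z > tot + 11.
Then branch requires 2*tot > 15 <-> 3*tot > 31; else branch requires not (2*z > 9).
Before the if: ((lim + tot != 1 -> 2*lim <= -12) -> (2*tot > 15 <-> 3*tot > 31)) and ((not (lim + tot != 1 -> 2*lim <= -12)) -> (not (2*z > 9)))
Before the loop (bound <=1), unroll the exhaustion recursion (WP_0 = exit-now case; WP_j = one more guarded iteration, up to j = 1):
  WP_0: (not (tot < 1)) and ((lim + tot != 1 -> 2*lim <= -12) -> (2*tot > 15 <-> 3*tot > 31)) and ((not (lim + tot != 1 -> 2*lim <= -12)) -> (not (2*z > 9)))
  WP_1: (tot < 1 -> ((tot != -5 or lim + tot >= 5) and (not (tot < 1)) and ((lim + tot != 1 -> 2*lim <= -12) -> (2*tot > 15 <-> 3*tot > 31)) and ((not (lim + tot != 1 -> 2*lim <= -12)) -> (not (2*z > 9))))) and ((not (tot < 1)) -> (((lim + tot != 1 -> 2*lim <= -12) -> (2*tot > 15 <-> 3*tot > 31)) and ((not (lim + tot != 1 -> 2*lim <= -12)) -> (not (2*z > 9)))))
So before the loop: (tot < 1 -> ((tot != -5 or lim + tot >= 5) and (not (tot < 1)) and ((lim + tot != 1 -> 2*lim <= -12) -> (2*tot > 15 <-> 3*tot > 31)) and ((not (lim + tot != 1 -> 2*lim <= -12)) -> (not (2*z > 9))))) and ((not (tot < 1)) -> (((lim + tot != 1 -> 2*lim <= -12) -> (2*tot > 15 <-> 3*tot > 31)) and ((not (lim + tot != 1 -> 2*lim <= -12)) -> (not (2*z > 9)))))
Before tot := 3*lim: (3*lim < 1 -> ((3*lim != -5 or 4*lim >= 5) and (not (3*lim < 1)) and ((4*lim != 1 -> 2*lim <= -12) -> (6*lim > 15 <-> 9*lim > 31)) and ((not (4*lim != 1 -> 2*lim <= -12)) -> (not (2*z > 9))))) and ((not (3*lim < 1)) -> (((4*lim != 1 -> 2*lim <= -12) -> (6*lim > 15 <-> 9*lim > 31)) and ((not (4*lim != 1 -> 2*lim <= -12)) -> (not (2*z > 9)))))
Before tot := tot - 2: (3*lim < 1 -> ((3*lim != -5 or 4*lim >= 5) and (not (3*lim < 1)) and ((4*lim != 1 -> 2*lim <= -12) -> (6*lim > 15 <-> 9*lim > 31)) and ((not (4*lim != 1 -> 2*lim <= -12)) -> (not (2*z > 9))))) and ((not (3*lim < 1)) -> (((4*lim != 1 -> 2*lim <= -12) -> (6*lim > 15 <-> 9*lim > 31)) and ((not (4*lim != 1 -> 2*lim <= -12)) -> (not (2*z > 9)))))
Answer: WP = (3*lim < 1 -> ((3*lim != -5 or 4*lim >= 5) and (not (3*lim < 1)) and ((4*lim != 1 -> 2*lim <= -12) -> (6*lim > 15 <-> 9*lim > 31)) and ((not (4*lim != 1 -> 2*lim <= -12)) -> (not (2*z > 9))))) and ((not (3*lim < 1)) -> (((4*lim != 1 -> 2*lim <= -12) -> (6*lim > 15 <-> 9*lim > 31)) and ((not (4*lim != 1 -> 2*lim <= -12)) -> (not (2*z > 9)))))


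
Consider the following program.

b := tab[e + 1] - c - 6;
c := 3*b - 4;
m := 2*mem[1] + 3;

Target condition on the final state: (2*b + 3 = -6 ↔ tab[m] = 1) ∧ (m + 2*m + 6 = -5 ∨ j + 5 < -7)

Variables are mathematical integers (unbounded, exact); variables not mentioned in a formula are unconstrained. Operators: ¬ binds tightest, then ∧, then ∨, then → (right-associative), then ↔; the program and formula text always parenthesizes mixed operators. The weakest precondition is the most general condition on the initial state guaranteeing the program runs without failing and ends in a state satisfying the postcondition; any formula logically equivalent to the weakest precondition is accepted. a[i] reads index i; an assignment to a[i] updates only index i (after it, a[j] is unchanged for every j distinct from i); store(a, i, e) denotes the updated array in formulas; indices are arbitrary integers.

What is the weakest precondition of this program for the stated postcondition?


Working backward. After the program, the postcondition (2*b + 3 = -6 ↔ tab[m] = 1) ∧ (m + 2*m + 6 = -5 ∨ j + 5 < -7) must hold; in canonical form it is (2*b = -9 ↔ tab[m] = 1) ∧ (3*m = -11 ∨ j < -12).
Before m := 2*mem[1] + 3: (2*b = -9 ↔ tab[2*mem[1] + 3] = 1) ∧ (6*mem[1] = -20 ∨ j < -12)
Before c := 3*b - 4: (2*b = -9 ↔ tab[2*mem[1] + 3] = 1) ∧ (6*mem[1] = -20 ∨ j < -12)
Before b := tab[e + 1] - c - 6: (2*tab[e + 1] = 2*c + 3 ↔ tab[2*mem[1] + 3] = 1) ∧ (6*mem[1] = -20 ∨ j < -12)
Answer: WP = (2*tab[e + 1] = 2*c + 3 ↔ tab[2*mem[1] + 3] = 1) ∧ (6*mem[1] = -20 ∨ j < -12)


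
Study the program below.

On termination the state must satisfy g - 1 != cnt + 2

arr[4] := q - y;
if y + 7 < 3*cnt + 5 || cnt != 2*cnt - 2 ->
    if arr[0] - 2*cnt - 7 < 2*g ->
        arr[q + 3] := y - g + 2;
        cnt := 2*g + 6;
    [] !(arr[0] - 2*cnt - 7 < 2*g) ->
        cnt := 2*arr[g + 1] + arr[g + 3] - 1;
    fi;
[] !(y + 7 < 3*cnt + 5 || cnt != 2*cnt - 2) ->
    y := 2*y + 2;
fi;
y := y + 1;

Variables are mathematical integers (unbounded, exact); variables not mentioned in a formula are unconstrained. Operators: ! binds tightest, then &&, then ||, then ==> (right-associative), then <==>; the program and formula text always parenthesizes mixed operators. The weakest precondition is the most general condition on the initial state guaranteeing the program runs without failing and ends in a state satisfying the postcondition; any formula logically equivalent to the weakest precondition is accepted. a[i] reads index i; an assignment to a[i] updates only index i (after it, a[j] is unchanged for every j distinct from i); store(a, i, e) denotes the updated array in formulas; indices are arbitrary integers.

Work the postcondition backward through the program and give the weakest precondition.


Working backward. After the program, the postcondition g - 1 != cnt + 2 must hold; in canonical form it is g != cnt + 3.
Before y := y + 1: g != cnt + 3
Then branch requires (arr[0] < 2*cnt + 2*g + 7 ==> g != -9) && ((!(arr[0] < 2*cnt + 2*g + 7)) ==> g != 2*arr[g + 1] + arr[g + 3] + 2); else branch requires g != cnt + 3.
Before the if: ((y < 3*cnt - 2 || cnt != 2) ==> ((arr[0] < 2*cnt + 2*g + 7 ==> g != -9) && ((!(arr[0] < 2*cnt + 2*g + 7)) ==> g != 2*arr[g + 1] + arr[g + 3] + 2))) && ((!(y < 3*cnt - 2 || cnt != 2)) ==> g != cnt + 3)
Before arr[4] := q - y: ((y < 3*cnt - 2 || cnt != 2) ==> ((arr[0] < 2*cnt + 2*g + 7 ==> g != -9) && ((!(arr[0] < 2*cnt + 2*g + 7)) ==> g != 2*store(arr, 4, q - y)[g + 1] + store(arr, 4, q - y)[g + 3] + 2))) && ((!(y < 3*cnt - 2 || cnt != 2)) ==> g != cnt + 3)
Answer: WP = ((y < 3*cnt - 2 || cnt != 2) ==> ((arr[0] < 2*cnt + 2*g + 7 ==> g != -9) && ((!(arr[0] < 2*cnt + 2*g + 7)) ==> g != 2*store(arr, 4, q - y)[g + 1] + store(arr, 4, q - y)[g + 3] + 2))) && ((!(y < 3*cnt - 2 || cnt != 2)) ==> g != cnt + 3)


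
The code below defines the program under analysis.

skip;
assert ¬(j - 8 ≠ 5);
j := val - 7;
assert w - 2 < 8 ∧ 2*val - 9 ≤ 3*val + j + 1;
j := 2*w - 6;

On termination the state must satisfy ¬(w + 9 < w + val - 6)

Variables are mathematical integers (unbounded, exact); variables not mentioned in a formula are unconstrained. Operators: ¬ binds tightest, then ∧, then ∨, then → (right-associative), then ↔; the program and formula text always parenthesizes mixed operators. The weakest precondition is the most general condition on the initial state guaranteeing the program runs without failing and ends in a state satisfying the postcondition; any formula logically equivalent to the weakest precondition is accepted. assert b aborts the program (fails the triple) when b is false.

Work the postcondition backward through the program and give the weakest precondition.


Working backward. After the program, the postcondition ¬(w + 9 < w + val - 6) must hold; in canonical form it is ¬(val > 15).
Before j := 2*w - 6: ¬(val > 15)
Before assert w - 2 < 8 ∧ 2*val - 9 ≤ 3*val + j + 1: w < 10 ∧ j + val ≥ -10 ∧ (¬(val > 15))
Before j := val - 7: w < 10 ∧ 2*val ≥ -3 ∧ (¬(val > 15))
Before assert ¬(j - 8 ≠ 5): (¬(j ≠ 13)) ∧ w < 10 ∧ 2*val ≥ -3 ∧ (¬(val > 15))
Before skip: (¬(j ≠ 13)) ∧ w < 10 ∧ 2*val ≥ -3 ∧ (¬(val > 15))
Answer: WP = (¬(j ≠ 13)) ∧ w < 10 ∧ 2*val ≥ -3 ∧ (¬(val > 15))


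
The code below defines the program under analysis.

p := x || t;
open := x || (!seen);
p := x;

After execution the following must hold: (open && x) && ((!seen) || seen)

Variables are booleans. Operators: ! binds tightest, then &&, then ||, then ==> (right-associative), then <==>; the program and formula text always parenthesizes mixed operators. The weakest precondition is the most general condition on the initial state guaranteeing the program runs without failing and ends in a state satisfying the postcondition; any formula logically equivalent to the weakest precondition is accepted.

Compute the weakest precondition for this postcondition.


Working backward. After the program, the postcondition (open && x) && ((!seen) || seen) must hold; in canonical form it is open && x.
Before p := x: open && x
Before open := x || (!seen): (x || (!seen)) && x
Before p := x || t: (x || (!seen)) && x
Answer: WP = (x || (!seen)) && x


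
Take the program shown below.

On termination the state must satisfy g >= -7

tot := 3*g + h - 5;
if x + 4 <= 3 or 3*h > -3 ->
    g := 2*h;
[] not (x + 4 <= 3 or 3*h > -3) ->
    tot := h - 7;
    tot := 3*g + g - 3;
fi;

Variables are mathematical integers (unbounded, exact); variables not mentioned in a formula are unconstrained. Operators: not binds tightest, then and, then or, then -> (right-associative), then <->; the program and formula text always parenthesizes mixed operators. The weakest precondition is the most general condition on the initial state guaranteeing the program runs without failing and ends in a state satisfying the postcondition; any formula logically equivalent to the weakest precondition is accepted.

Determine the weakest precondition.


Working backward. After the program, g >= -7 must hold.
Then branch requires 2*h >= -7; else branch requires g >= -7.
Before the if: ((x <= -1 or 3*h > -3) -> 2*h >= -7) and ((not (x <= -1 or 3*h > -3)) -> g >= -7)
Before tot := 3*g + h - 5: ((x <= -1 or 3*h > -3) -> 2*h >= -7) and ((not (x <= -1 or 3*h > -3)) -> g >= -7)
Answer: WP = ((x <= -1 or 3*h > -3) -> 2*h >= -7) and ((not (x <= -1 or 3*h > -3)) -> g >= -7)


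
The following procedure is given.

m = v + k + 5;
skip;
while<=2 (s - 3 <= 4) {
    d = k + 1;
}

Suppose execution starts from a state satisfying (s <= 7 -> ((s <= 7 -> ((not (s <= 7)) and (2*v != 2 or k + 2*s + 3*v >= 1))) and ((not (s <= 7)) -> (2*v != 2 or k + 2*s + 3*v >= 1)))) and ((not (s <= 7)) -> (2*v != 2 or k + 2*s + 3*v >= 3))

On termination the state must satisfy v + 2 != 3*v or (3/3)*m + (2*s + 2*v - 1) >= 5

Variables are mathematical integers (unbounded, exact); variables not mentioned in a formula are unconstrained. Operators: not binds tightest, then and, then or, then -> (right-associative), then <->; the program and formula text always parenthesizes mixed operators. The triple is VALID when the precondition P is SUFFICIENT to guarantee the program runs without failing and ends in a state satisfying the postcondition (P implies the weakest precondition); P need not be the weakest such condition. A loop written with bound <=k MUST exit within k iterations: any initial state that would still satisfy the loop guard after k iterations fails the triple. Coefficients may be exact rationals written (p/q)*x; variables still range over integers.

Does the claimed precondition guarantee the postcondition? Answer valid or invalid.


Working backward. After the program, the postcondition v + 2 != 3*v or (3/3)*m + (2*s + 2*v - 1) >= 5 must hold; in canonical form it is 2*v != 2 or m + 2*s + 2*v >= 6.
Before the loop (bound <=2), unroll the exhaustion recursion (WP_0 = exit-now case; WP_j = one more guarded iteration, up to j = 2):
  WP_0: (not (s <= 7)) and (2*v != 2 or m + 2*s + 2*v >= 6)
  WP_1: (s <= 7 -> ((not (s <= 7)) and (2*v != 2 or m + 2*s + 2*v >= 6))) and ((not (s <= 7)) -> (2*v != 2 or m + 2*s + 2*v >= 6))
  WP_2: (s <= 7 -> ((s <= 7 -> ((not (s <= 7)) and (2*v != 2 or m + 2*s + 2*v >= 6))) and ((not (s <= 7)) -> (2*v != 2 or m + 2*s + 2*v >= 6)))) and ((not (s <= 7)) -> (2*v != 2 or m + 2*s + 2*v >= 6))
So before the loop: (s <= 7 -> ((s <= 7 -> ((not (s <= 7)) and (2*v != 2 or m + 2*s + 2*v >= 6))) and ((not (s <= 7)) -> (2*v != 2 or m + 2*s + 2*v >= 6)))) and ((not (s <= 7)) -> (2*v != 2 or m + 2*s + 2*v >= 6))
Before skip: (s <= 7 -> ((s <= 7 -> ((not (s <= 7)) and (2*v != 2 or m + 2*s + 2*v >= 6))) and ((not (s <= 7)) -> (2*v != 2 or m + 2*s + 2*v >= 6)))) and ((not (s <= 7)) -> (2*v != 2 or m + 2*s + 2*v >= 6))
Before m := v + k + 5: (s <= 7 -> ((s <= 7 -> ((not (s <= 7)) and (2*v != 2 or k + 2*s + 3*v >= 1))) and ((not (s <= 7)) -> (2*v != 2 or k + 2*s + 3*v >= 1)))) and ((not (s <= 7)) -> (2*v != 2 or k + 2*s + 3*v >= 1))
The weakest precondition is (s <= 7 -> ((s <= 7 -> ((not (s <= 7)) and (2*v != 2 or k + 2*s + 3*v >= 1))) and ((not (s <= 7)) -> (2*v != 2 or k + 2*s + 3*v >= 1)))) and ((not (s <= 7)) -> (2*v != 2 or k + 2*s + 3*v >= 1)).
Check whether (s <= 7 -> ((s <= 7 -> ((not (s <= 7)) and (2*v != 2 or k + 2*s + 3*v >= 1))) and ((not (s <= 7)) -> (2*v != 2 or k + 2*s + 3*v >= 1)))) and ((not (s <= 7)) -> (2*v != 2 or k + 2*s + 3*v >= 3)) implies it.
Every state satisfying the precondition satisfies the weakest precondition: the implication holds.
Answer: valid
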